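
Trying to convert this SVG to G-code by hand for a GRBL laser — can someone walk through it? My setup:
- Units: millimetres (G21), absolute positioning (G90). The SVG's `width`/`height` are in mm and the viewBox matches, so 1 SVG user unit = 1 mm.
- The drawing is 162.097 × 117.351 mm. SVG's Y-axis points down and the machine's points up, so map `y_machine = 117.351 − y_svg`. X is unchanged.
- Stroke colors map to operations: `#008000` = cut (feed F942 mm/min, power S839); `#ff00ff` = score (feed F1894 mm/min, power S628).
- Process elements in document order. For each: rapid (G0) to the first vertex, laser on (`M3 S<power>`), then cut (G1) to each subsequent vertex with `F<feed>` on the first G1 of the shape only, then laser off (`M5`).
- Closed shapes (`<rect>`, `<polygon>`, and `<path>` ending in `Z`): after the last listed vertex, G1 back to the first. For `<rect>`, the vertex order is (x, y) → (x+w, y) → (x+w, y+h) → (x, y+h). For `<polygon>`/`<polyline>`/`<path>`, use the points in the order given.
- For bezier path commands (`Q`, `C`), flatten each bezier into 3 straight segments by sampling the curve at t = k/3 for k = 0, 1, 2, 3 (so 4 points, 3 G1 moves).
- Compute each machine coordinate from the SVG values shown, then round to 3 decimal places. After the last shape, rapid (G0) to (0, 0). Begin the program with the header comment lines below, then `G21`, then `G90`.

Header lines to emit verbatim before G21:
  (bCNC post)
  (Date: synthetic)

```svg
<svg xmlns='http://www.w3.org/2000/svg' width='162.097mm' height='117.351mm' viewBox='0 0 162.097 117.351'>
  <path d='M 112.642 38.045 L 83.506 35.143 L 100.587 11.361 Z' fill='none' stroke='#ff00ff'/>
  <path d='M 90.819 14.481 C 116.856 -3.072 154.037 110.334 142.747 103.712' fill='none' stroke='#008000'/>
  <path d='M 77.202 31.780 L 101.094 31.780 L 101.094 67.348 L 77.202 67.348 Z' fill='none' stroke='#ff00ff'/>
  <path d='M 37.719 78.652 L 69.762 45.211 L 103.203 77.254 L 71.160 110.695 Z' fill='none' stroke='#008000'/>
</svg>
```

(bCNC post)
(Date: synthetic)
G21
G90
G0 X112.642 Y79.306
M3 S628
G1 X83.506 Y82.208 F1894
G1 X100.587 Y105.990
G1 X112.642 Y79.306
M5
G0 X90.819 Y102.870
M3 S839
G1 X118.363 Y86.066 F942
G1 X140.088 Y37.731
G1 X142.747 Y13.639
M5
G0 X77.202 Y85.571
M3 S628
G1 X101.094 Y85.571 F1894
G1 X101.094 Y50.003
G1 X77.202 Y50.003
G1 X77.202 Y85.571
M5
G0 X37.719 Y38.699
M3 S839
G1 X69.762 Y72.140 F942
G1 X103.203 Y40.097
G1 X71.160 Y6.656
G1 X37.719 Y38.699
M5
G0 X0.000 Y0.000

viewBox `0 0 162.097 117.351` with mm width/height → 1 unit = 1 mm. Flip: y_m = 117.351 − y_svg.

**Shape 1** — `<path>` regular polygon, stroke `#ff00ff` → score (S628, F1894). Machine vertices: (112.642,79.306) → (83.506,82.208) → (100.587,105.990) → (112.642,79.306). Closed: final G1 returns to the first vertex.

**Shape 2** — `<path>` cubic bezier, stroke `#008000` → cut (S839, F942). Control points (SVG): P0=(90.819,14.481), P1=(116.856,-3.072), P2=(154.037,110.334), P3=(142.747,103.712); sampled at t=k/3. Machine vertices: (90.819,102.870) → (118.363,86.066) → (140.088,37.731) → (142.747,13.639). Open path.

**Shape 3** — `<path>` rectangle, stroke `#ff00ff` → score (S628, F1894). Machine vertices: (77.202,85.571) → (101.094,85.571) → (101.094,50.003) → (77.202,50.003) → (77.202,85.571). Closed: final G1 returns to the first vertex.

**Shape 4** — `<path>` regular polygon, stroke `#008000` → cut (S839, F942). Machine vertices: (37.719,38.699) → (69.762,72.140) → (103.203,40.097) → (71.160,6.656) → (37.719,38.699). Closed: final G1 returns to the first vertex.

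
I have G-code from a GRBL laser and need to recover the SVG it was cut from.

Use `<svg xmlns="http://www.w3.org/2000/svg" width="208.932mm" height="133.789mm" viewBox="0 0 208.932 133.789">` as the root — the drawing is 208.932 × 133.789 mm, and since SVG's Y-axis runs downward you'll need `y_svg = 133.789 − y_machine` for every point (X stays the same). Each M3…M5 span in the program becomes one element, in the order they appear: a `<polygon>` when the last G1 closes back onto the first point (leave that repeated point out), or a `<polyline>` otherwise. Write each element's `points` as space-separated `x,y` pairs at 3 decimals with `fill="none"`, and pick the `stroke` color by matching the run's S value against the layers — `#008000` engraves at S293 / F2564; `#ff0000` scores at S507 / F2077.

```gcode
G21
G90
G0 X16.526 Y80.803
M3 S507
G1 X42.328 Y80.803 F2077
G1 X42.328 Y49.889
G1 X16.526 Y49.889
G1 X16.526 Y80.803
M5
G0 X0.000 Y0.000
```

Machine Y-up, SVG Y-down with viewBox height 133.789, so y_svg = 133.789 − y_machine; X carries over. Every run uses S507, so all elements get stroke `#ff0000` (score).

Run 1: The run returns to its start, so emit a `<polygon>` with points (Y-flipped): 16.526,52.986 42.328,52.986 42.328,83.900 16.526,83.900.

<svg xmlns="http://www.w3.org/2000/svg" width="208.932mm" height="133.789mm" viewBox="0 0 208.932 133.789">
  <polygon points="16.526,52.986 42.328,52.986 42.328,83.900 16.526,83.900" fill="none" stroke="#ff0000"/>
</svg>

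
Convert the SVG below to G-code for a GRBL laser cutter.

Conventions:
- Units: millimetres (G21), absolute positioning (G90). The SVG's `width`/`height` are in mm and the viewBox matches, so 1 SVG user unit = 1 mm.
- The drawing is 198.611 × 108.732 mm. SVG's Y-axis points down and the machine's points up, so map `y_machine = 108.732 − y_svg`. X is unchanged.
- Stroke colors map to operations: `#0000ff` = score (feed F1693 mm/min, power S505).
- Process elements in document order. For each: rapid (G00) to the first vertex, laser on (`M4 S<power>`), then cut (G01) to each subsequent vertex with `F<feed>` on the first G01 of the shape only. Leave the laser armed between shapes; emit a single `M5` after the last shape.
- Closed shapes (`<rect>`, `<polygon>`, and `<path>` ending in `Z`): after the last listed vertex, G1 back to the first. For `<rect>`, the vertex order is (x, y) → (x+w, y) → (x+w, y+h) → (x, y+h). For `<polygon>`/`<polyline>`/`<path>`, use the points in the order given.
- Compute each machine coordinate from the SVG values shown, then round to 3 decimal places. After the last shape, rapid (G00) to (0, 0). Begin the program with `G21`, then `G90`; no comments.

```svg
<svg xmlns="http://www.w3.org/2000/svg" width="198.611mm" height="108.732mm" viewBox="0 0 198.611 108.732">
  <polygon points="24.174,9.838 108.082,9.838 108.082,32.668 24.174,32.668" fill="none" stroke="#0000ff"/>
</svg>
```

G21
G90
G00 X24.174 Y98.894
M4 S505
G01 X108.082 Y98.894 F1693
G01 X108.082 Y76.064
G01 X24.174 Y76.064
G01 X24.174 Y98.894
M5
G00 X0.000 Y0.000

viewBox `0 0 198.611 108.732` with mm width/height → 1 unit = 1 mm. Flip: y_m = 108.732 − y_svg.

**Shape 1** — `<polygon>` rectangle, stroke `#0000ff` → score (S505, F1693). Machine vertices: (24.174,98.894) → (108.082,98.894) → (108.082,76.064) → (24.174,76.064) → (24.174,98.894). Closed: final G1 returns to the first vertex.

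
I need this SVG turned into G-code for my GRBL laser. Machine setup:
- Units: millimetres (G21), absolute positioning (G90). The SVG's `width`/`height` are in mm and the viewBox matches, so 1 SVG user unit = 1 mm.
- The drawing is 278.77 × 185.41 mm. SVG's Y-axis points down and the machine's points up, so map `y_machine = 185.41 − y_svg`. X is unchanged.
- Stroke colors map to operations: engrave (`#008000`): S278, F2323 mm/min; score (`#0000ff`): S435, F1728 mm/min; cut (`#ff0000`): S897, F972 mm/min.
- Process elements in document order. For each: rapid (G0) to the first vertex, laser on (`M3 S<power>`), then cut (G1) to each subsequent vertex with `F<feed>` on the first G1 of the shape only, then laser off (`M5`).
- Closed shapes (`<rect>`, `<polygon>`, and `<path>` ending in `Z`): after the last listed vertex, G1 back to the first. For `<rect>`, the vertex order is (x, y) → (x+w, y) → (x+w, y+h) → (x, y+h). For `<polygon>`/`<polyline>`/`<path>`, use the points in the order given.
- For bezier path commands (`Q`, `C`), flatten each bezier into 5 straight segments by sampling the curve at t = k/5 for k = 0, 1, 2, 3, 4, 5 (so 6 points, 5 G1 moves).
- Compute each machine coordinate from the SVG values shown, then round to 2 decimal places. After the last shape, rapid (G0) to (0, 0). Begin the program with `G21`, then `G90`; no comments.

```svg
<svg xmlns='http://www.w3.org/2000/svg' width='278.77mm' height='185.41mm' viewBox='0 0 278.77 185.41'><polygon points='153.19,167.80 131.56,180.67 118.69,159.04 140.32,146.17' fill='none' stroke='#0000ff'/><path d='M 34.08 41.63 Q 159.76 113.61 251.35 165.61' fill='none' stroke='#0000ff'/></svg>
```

G21
G90
G0 X153.19 Y17.61
M3 S435
G1 X131.56 Y4.74 F1728
G1 X118.69 Y26.37
G1 X140.32 Y39.24
G1 X153.19 Y17.61
M5
G0 X34.08 Y143.78
M3 S435
G1 X82.99 Y115.79 F1728
G1 X129.17 Y89.39
G1 X172.62 Y64.60
G1 X213.35 Y41.40
G1 X251.35 Y19.80
M5
G0 X0.00 Y0.00

1 u = 1 mm; y_m = 185.41 − y.

[1] `<polygon>` regular polygon, #0000ff→score S435 F1728: (153.19,17.61) → (131.56,4.74) → (118.69,26.37) → (140.32,39.24) → (153.19,17.61) (closed)

[2] `<path>` quadratic bezier, #0000ff→score S435 F1728: (34.08,143.78) → (82.99,115.79) → (129.17,89.39) → (172.62,64.60) → (213.35,41.40) → (251.35,19.80)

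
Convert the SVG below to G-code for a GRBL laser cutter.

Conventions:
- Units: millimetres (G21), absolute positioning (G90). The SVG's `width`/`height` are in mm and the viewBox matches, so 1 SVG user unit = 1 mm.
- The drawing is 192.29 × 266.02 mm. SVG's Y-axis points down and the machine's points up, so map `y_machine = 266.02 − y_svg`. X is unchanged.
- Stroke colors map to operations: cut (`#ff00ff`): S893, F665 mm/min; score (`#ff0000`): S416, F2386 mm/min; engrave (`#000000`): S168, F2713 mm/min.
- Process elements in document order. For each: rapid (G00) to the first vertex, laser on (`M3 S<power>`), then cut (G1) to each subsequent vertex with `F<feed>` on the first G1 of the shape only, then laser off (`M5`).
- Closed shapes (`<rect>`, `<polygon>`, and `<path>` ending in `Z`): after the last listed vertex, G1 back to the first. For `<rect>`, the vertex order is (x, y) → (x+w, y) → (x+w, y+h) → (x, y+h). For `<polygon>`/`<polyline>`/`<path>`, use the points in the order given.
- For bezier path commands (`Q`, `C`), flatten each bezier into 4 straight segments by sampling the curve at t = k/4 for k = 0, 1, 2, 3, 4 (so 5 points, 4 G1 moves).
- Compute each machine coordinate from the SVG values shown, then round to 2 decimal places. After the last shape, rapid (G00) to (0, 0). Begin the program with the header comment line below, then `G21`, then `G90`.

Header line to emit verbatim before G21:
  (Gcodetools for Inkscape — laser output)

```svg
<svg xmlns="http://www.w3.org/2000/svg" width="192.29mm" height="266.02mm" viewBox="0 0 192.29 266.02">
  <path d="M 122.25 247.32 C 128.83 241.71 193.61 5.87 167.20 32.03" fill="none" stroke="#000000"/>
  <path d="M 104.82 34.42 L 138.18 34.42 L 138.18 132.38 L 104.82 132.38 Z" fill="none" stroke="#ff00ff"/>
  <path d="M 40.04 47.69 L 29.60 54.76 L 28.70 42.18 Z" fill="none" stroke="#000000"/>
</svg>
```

1 u = 1 mm; y_m = 266.02 − y.

[1] `<path>` cubic bezier, #000000→engrave S168 F2713: (122.25,18.70) → (135.76,58.38) → (157.10,138.26) → (172.24,212.18) → (167.20,233.99)

[2] `<path>` rectangle, #ff00ff→cut S893 F665: (104.82,231.60) → (138.18,231.60) → (138.18,133.64) → (104.82,133.64) → (104.82,231.60) (closed)

[3] `<path>` regular polygon, #000000→engrave S168 F2713: (40.04,218.33) → (29.60,211.26) → (28.70,223.84) → (40.04,218.33) (closed)

(Gcodetools for Inkscape — laser output)
G21
G90
G00 X122.25 Y18.70
M3 S168
G1 X135.76 Y58.38 F2713
G1 X157.10 Y138.26
G1 X172.24 Y212.18
G1 X167.20 Y233.99
M5
G00 X104.82 Y231.60
M3 S893
G1 X138.18 Y231.60 F665
G1 X138.18 Y133.64
G1 X104.82 Y133.64
G1 X104.82 Y231.60
M5
G00 X40.04 Y218.33
M3 S168
G1 X29.60 Y211.26 F2713
G1 X28.70 Y223.84
G1 X40.04 Y218.33
M5
G00 X0.00 Y0.00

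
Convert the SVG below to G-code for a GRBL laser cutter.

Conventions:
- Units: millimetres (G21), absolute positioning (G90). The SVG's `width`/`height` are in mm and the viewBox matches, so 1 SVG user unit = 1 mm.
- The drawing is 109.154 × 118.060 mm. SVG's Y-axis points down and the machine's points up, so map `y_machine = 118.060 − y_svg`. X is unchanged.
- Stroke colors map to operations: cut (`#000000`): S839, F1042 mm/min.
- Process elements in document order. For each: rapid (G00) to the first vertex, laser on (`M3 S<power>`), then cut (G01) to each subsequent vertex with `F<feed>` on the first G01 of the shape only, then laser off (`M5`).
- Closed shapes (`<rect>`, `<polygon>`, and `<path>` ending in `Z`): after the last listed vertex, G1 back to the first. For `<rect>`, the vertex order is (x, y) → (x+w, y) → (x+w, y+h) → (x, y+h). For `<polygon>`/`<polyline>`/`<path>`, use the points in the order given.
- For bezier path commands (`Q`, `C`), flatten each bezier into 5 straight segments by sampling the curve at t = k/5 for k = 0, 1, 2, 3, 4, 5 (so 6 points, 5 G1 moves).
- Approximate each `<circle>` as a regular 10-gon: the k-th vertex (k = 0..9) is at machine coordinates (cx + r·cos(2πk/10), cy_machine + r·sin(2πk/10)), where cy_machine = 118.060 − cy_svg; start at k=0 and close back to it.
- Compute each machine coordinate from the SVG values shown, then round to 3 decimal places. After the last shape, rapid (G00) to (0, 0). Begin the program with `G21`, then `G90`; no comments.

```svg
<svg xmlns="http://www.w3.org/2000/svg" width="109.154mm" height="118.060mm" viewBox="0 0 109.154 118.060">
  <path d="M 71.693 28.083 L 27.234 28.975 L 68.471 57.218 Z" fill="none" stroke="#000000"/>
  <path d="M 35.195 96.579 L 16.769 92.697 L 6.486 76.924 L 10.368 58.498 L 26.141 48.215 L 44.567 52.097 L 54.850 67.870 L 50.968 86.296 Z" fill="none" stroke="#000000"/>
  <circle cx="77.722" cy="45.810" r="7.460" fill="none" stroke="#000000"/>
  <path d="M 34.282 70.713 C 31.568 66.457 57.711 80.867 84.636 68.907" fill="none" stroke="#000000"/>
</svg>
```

1 u = 1 mm; y_m = 118.060 − y.

[1] `<path>` closed polygon, #000000→cut S839 F1042: (71.693,89.977) → (27.234,89.085) → (68.471,60.842) → (71.693,89.977) (closed)

[2] `<path>` regular polygon, #000000→cut S839 F1042: (35.195,21.481) → (16.769,25.363) → (6.486,41.136) → (10.368,59.562) → (26.141,69.845) → (44.567,65.963) → (54.850,50.190) → (50.968,31.764) → (35.195,21.481) (closed)

[3] `<circle>` circle, #000000→cut S839 F1042: (85.182,72.250) → (83.757,76.635) → (80.027,79.345) → (75.417,79.345) → (71.687,76.635) → (70.262,72.250) → (71.687,67.865) → (75.417,65.155) → (80.027,65.155) → (83.757,67.865) → (85.182,72.250) (closed)

[4] `<path>` cubic bezier, #000000→cut S839 F1042: (34.282,47.347) → (35.892,48.021) → (43.080,46.377) → (54.498,44.576) → (68.799,44.781) → (84.636,49.153)

G21
G90
G00 X71.693 Y89.977
M3 S839
G01 X27.234 Y89.085 F1042
G01 X68.471 Y60.842
G01 X71.693 Y89.977
M5
G00 X35.195 Y21.481
M3 S839
G01 X16.769 Y25.363 F1042
G01 X6.486 Y41.136
G01 X10.368 Y59.562
G01 X26.141 Y69.845
G01 X44.567 Y65.963
G01 X54.850 Y50.190
G01 X50.968 Y31.764
G01 X35.195 Y21.481
M5
G00 X85.182 Y72.250
M3 S839
G01 X83.757 Y76.635 F1042
G01 X80.027 Y79.345
G01 X75.417 Y79.345
G01 X71.687 Y76.635
G01 X70.262 Y72.250
G01 X71.687 Y67.865
G01 X75.417 Y65.155
G01 X80.027 Y65.155
G01 X83.757 Y67.865
G01 X85.182 Y72.250
M5
G00 X34.282 Y47.347
M3 S839
G01 X35.892 Y48.021 F1042
G01 X43.080 Y46.377
G01 X54.498 Y44.576
G01 X68.799 Y44.781
G01 X84.636 Y49.153
M5
G00 X0.000 Y0.000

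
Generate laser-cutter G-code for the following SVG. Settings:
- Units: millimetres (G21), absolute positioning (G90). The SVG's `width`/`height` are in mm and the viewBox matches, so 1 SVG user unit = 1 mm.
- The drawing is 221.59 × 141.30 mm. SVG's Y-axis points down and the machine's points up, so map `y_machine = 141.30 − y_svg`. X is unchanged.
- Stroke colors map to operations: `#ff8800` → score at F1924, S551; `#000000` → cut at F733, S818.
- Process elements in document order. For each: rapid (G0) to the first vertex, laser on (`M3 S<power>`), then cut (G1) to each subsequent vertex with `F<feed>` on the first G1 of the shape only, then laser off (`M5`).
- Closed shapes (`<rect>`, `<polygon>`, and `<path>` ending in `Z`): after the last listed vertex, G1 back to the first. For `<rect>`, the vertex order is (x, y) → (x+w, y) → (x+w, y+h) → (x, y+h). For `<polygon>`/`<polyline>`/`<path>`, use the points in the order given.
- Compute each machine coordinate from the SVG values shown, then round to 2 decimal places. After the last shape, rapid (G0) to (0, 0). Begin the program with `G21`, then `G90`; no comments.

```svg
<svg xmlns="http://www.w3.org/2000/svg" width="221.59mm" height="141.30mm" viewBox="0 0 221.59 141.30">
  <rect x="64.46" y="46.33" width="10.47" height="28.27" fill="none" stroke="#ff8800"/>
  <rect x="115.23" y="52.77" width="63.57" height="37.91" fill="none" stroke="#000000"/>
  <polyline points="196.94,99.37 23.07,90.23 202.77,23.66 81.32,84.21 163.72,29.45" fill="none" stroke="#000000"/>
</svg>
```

G21
G90
G0 X64.46 Y94.97
M3 S551
G1 X74.93 Y94.97 F1924
G1 X74.93 Y66.70
G1 X64.46 Y66.70
G1 X64.46 Y94.97
M5
G0 X115.23 Y88.53
M3 S818
G1 X178.80 Y88.53 F733
G1 X178.80 Y50.62
G1 X115.23 Y50.62
G1 X115.23 Y88.53
M5
G0 X196.94 Y41.93
M3 S818
G1 X23.07 Y51.07 F733
G1 X202.77 Y117.64
G1 X81.32 Y57.09
G1 X163.72 Y111.85
M5
G0 X0.00 Y0.00

viewBox `0 0 221.59 141.30` with mm width/height → 1 unit = 1 mm. Flip: y_m = 141.30 − y_svg.

**Shape 1** — `<rect>` rectangle, stroke `#ff8800` → score (S551, F1924). Machine vertices: (64.46,94.97) → (74.93,94.97) → (74.93,66.70) → (64.46,66.70) → (64.46,94.97). Closed: final G1 returns to the first vertex.

**Shape 2** — `<rect>` rectangle, stroke `#000000` → cut (S818, F733). Machine vertices: (115.23,88.53) → (178.80,88.53) → (178.80,50.62) → (115.23,50.62) → (115.23,88.53). Closed: final G1 returns to the first vertex.

**Shape 3** — `<polyline>` open polyline, stroke `#000000` → cut (S818, F733). Machine vertices: (196.94,41.93) → (23.07,51.07) → (202.77,117.64) → (81.32,57.09) → (163.72,111.85). Open path.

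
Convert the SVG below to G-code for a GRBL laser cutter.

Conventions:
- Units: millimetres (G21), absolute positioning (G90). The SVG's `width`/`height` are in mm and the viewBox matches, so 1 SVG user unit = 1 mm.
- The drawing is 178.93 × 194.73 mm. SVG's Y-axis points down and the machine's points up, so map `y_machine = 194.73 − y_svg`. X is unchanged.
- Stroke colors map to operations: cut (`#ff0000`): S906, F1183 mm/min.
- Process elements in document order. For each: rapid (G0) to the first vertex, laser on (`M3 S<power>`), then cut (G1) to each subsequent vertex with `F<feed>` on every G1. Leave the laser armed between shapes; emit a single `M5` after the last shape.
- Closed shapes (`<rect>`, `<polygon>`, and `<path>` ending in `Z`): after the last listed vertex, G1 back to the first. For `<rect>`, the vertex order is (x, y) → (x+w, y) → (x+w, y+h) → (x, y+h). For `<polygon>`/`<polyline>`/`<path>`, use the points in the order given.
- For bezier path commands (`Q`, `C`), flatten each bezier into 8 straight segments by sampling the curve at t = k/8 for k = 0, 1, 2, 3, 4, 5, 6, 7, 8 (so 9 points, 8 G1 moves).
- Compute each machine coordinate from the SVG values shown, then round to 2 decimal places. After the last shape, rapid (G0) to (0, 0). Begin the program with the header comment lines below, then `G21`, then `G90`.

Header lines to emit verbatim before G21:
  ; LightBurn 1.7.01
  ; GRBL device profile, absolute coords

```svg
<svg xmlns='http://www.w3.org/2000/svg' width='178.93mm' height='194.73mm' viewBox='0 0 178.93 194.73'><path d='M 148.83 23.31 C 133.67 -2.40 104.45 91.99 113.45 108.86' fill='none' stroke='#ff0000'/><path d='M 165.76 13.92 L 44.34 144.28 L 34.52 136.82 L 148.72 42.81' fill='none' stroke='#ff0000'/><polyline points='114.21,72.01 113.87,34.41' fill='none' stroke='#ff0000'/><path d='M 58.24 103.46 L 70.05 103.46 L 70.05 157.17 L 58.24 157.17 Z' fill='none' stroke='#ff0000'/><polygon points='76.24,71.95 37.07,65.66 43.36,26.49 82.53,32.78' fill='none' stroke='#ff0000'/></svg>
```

1 u = 1 mm; y_m = 194.73 − y.

[1] `<path>` cubic bezier, #ff0000→cut S906 F1183: (148.83,171.42) → (142.59,175.82) → (135.64,171.27) → (128.60,160.10) → (122.08,144.61) → (116.69,127.13) → (113.05,109.97) → (111.76,95.44) → (113.45,85.87)

[2] `<path>` open polyline, #ff0000→cut S906 F1183: (165.76,180.81) → (44.34,50.45) → (34.52,57.91) → (148.72,151.92)

[3] `<polyline>` line segment, #ff0000→cut S906 F1183: (114.21,122.72) → (113.87,160.32)

[4] `<path>` rectangle, #ff0000→cut S906 F1183: (58.24,91.27) → (70.05,91.27) → (70.05,37.56) → (58.24,37.56) → (58.24,91.27) (closed)

[5] `<polygon>` regular polygon, #ff0000→cut S906 F1183: (76.24,122.78) → (37.07,129.07) → (43.36,168.24) → (82.53,161.95) → (76.24,122.78) (closed)

; LightBurn 1.7.01
; GRBL device profile, absolute coords
G21
G90
G0 X148.83 Y171.42
M3 S906
G1 X142.59 Y175.82 F1183
G1 X135.64 Y171.27 F1183
G1 X128.60 Y160.10 F1183
G1 X122.08 Y144.61 F1183
G1 X116.69 Y127.13 F1183
G1 X113.05 Y109.97 F1183
G1 X111.76 Y95.44 F1183
G1 X113.45 Y85.87 F1183
G0 X165.76 Y180.81
M3 S906
G1 X44.34 Y50.45 F1183
G1 X34.52 Y57.91 F1183
G1 X148.72 Y151.92 F1183
G0 X114.21 Y122.72
M3 S906
G1 X113.87 Y160.32 F1183
G0 X58.24 Y91.27
M3 S906
G1 X70.05 Y91.27 F1183
G1 X70.05 Y37.56 F1183
G1 X58.24 Y37.56 F1183
G1 X58.24 Y91.27 F1183
G0 X76.24 Y122.78
M3 S906
G1 X37.07 Y129.07 F1183
G1 X43.36 Y168.24 F1183
G1 X82.53 Y161.95 F1183
G1 X76.24 Y122.78 F1183
M5
G0 X0.00 Y0.00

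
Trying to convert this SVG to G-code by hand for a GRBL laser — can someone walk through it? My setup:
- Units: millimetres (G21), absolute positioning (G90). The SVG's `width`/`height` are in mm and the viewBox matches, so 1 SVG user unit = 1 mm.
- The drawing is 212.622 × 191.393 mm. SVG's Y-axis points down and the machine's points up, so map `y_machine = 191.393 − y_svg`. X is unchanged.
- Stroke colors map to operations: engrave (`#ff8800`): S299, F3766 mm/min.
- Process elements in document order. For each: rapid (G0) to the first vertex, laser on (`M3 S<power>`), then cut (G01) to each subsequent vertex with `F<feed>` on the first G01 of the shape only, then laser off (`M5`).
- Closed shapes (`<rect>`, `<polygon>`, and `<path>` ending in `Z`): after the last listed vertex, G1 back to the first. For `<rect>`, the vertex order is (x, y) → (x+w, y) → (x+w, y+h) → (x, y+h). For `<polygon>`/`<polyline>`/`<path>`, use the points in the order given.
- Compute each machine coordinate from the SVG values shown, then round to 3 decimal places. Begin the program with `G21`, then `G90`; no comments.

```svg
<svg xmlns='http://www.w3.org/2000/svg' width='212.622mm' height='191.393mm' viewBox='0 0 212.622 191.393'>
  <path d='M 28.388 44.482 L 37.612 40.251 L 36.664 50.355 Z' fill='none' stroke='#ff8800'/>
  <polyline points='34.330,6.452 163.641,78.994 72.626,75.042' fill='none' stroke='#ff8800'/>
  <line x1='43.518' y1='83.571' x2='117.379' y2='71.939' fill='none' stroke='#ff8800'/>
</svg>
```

viewBox `0 0 212.622 191.393` with mm width/height → 1 unit = 1 mm. Flip: y_m = 191.393 − y_svg.

**Shape 1** — `<path>` regular polygon, stroke `#ff8800` → engrave (S299, F3766). Machine vertices: (28.388,146.911) → (37.612,151.142) → (36.664,141.038) → (28.388,146.911). Closed: final G1 returns to the first vertex.

**Shape 2** — `<polyline>` open polyline, stroke `#ff8800` → engrave (S299, F3766). Machine vertices: (34.330,184.941) → (163.641,112.399) → (72.626,116.351). Open path.

**Shape 3** — `<line>` line segment, stroke `#ff8800` → engrave (S299, F3766). Machine vertices: (43.518,107.822) → (117.379,119.454). Open path.

G21
G90
G0 X28.388 Y146.911
M3 S299
G01 X37.612 Y151.142 F3766
G01 X36.664 Y141.038
G01 X28.388 Y146.911
M5
G0 X34.330 Y184.941
M3 S299
G01 X163.641 Y112.399 F3766
G01 X72.626 Y116.351
M5
G0 X43.518 Y107.822
M3 S299
G01 X117.379 Y119.454 F3766
M5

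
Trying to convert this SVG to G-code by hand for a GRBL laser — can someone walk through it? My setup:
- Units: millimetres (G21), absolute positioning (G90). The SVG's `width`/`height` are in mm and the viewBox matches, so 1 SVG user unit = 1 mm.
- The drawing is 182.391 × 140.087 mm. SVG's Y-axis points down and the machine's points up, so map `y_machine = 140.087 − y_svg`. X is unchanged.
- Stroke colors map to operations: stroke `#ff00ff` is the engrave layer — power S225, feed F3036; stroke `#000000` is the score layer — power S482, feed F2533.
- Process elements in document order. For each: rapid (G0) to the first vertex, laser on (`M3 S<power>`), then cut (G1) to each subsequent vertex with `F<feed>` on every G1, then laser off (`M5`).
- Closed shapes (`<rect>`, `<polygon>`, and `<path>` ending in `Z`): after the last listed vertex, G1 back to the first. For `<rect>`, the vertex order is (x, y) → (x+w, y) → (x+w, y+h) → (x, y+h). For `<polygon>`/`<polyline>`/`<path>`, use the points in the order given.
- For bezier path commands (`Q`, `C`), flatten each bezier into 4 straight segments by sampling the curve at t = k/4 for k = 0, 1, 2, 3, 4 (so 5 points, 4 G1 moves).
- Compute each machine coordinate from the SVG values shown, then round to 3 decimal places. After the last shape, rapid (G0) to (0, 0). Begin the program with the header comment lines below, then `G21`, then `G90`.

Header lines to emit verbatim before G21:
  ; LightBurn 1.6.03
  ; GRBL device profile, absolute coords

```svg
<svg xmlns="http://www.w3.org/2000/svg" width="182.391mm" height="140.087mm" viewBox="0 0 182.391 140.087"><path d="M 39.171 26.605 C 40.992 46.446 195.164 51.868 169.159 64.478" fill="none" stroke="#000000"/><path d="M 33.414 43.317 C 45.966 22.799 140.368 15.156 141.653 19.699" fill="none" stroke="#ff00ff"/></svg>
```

Since the viewBox matches the mm dimensions, user units are millimetres directly. The only transform is the Y-flip y_m = 140.087 − y_svg.

Shape 1 is a cubic bezier drawn with `<path>`. Its stroke #000000 means score at S482, F2533. After flipping Y the toolpath is (39.171,113.482) → (63.907,100.967) → (114.600,91.834) → (160.075,84.056) → (169.159,75.609).

Shape 2 is a cubic bezier drawn with `<path>`. Its stroke #ff00ff means engrave at S225, F3036. After flipping Y the toolpath is (33.414,96.770) → (55.441,109.755) → (91.759,117.977) → (125.964,121.500) → (141.653,120.388).

; LightBurn 1.6.03
; GRBL device profile, absolute coords
G21
G90
G0 X39.171 Y113.482
M3 S482
G1 X63.907 Y100.967 F2533
G1 X114.600 Y91.834 F2533
G1 X160.075 Y84.056 F2533
G1 X169.159 Y75.609 F2533
M5
G0 X33.414 Y96.770
M3 S225
G1 X55.441 Y109.755 F3036
G1 X91.759 Y117.977 F3036
G1 X125.964 Y121.500 F3036
G1 X141.653 Y120.388 F3036
M5
G0 X0.000 Y0.000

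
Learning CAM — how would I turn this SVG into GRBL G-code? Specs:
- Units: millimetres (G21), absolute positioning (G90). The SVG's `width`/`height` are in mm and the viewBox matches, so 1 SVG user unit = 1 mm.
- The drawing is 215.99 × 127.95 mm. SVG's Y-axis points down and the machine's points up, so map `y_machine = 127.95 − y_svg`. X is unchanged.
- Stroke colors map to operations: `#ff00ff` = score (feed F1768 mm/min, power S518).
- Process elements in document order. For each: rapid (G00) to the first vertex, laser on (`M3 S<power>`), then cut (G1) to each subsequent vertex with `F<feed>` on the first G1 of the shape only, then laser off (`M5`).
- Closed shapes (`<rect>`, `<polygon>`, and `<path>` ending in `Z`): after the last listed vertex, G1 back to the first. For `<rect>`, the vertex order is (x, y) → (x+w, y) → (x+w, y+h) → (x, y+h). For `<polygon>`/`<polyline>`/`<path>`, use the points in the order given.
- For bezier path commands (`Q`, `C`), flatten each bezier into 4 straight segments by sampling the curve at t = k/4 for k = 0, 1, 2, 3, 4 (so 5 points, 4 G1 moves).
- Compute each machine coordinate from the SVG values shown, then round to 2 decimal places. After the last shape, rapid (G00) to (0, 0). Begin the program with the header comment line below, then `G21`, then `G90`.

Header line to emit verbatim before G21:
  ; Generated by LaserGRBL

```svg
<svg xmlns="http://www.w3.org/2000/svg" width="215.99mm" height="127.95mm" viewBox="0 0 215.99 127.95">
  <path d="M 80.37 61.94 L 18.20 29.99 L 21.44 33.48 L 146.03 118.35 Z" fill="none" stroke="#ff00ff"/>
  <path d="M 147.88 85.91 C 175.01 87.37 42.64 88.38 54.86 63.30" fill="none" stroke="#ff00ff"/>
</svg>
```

; Generated by LaserGRBL
G21
G90
G00 X80.37 Y66.01
M3 S518
G1 X18.20 Y97.96 F1768
G1 X21.44 Y94.47
G1 X146.03 Y9.60
G1 X80.37 Y66.01
M5
G00 X147.88 Y42.04
M3 S518
G1 X143.07 Y41.43 F1768
G1 X106.96 Y43.39
G1 X68.05 Y50.33
G1 X54.86 Y64.65
M5
G00 X0.00 Y0.00

viewBox `0 0 215.99 127.95` with mm width/height → 1 unit = 1 mm. Flip: y_m = 127.95 − y_svg.

**Shape 1** — `<path>` closed polygon, stroke `#ff00ff` → score (S518, F1768). Machine vertices: (80.37,66.01) → (18.20,97.96) → (21.44,94.47) → (146.03,9.60) → (80.37,66.01). Closed: final G1 returns to the first vertex.

**Shape 2** — `<path>` cubic bezier, stroke `#ff00ff` → score (S518, F1768). Control points (SVG): P0=(147.88,85.91), P1=(175.01,87.37), P2=(42.64,88.38), P3=(54.86,63.30); sampled at t=k/4. Machine vertices: (147.88,42.04) → (143.07,41.43) → (106.96,43.39) → (68.05,50.33) → (54.86,64.65). Open path.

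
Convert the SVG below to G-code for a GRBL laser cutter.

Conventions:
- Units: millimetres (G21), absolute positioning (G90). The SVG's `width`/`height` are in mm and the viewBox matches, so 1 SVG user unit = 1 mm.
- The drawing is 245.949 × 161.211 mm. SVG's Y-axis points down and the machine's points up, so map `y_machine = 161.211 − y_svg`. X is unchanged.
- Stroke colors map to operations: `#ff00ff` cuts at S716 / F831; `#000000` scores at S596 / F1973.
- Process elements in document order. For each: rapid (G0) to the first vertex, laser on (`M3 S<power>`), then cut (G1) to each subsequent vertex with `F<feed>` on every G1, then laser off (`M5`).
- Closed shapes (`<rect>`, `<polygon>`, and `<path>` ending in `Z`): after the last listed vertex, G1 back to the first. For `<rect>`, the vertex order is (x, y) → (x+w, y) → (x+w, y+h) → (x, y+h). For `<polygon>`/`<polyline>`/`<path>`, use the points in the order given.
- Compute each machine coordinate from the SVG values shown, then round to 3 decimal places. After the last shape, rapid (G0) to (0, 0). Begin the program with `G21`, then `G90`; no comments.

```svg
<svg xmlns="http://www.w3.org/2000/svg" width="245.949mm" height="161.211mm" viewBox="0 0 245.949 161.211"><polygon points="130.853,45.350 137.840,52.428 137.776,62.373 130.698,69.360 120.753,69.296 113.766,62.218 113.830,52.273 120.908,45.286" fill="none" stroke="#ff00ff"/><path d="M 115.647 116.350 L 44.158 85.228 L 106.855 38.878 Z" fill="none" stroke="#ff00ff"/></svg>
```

Since the viewBox matches the mm dimensions, user units are millimetres directly. The only transform is the Y-flip y_m = 161.211 − y_svg.

Shape 1 is a regular polygon drawn with `<polygon>`. Its stroke #ff00ff means cut at S716, F831. After flipping Y the toolpath is (130.853,115.861) → (137.840,108.783) → (137.776,98.838) → (130.698,91.851) → (120.753,91.915) → (113.766,98.993) → (113.830,108.938) → (120.908,115.925) → (130.853,115.861), returning to the start.

Shape 2 is a regular polygon drawn with `<path>`. Its stroke #ff00ff means cut at S716, F831. After flipping Y the toolpath is (115.647,44.861) → (44.158,75.983) → (106.855,122.333) → (115.647,44.861), returning to the start.

G21
G90
G0 X130.853 Y115.861
M3 S716
G1 X137.840 Y108.783 F831
G1 X137.776 Y98.838 F831
G1 X130.698 Y91.851 F831
G1 X120.753 Y91.915 F831
G1 X113.766 Y98.993 F831
G1 X113.830 Y108.938 F831
G1 X120.908 Y115.925 F831
G1 X130.853 Y115.861 F831
M5
G0 X115.647 Y44.861
M3 S716
G1 X44.158 Y75.983 F831
G1 X106.855 Y122.333 F831
G1 X115.647 Y44.861 F831
M5
G0 X0.000 Y0.000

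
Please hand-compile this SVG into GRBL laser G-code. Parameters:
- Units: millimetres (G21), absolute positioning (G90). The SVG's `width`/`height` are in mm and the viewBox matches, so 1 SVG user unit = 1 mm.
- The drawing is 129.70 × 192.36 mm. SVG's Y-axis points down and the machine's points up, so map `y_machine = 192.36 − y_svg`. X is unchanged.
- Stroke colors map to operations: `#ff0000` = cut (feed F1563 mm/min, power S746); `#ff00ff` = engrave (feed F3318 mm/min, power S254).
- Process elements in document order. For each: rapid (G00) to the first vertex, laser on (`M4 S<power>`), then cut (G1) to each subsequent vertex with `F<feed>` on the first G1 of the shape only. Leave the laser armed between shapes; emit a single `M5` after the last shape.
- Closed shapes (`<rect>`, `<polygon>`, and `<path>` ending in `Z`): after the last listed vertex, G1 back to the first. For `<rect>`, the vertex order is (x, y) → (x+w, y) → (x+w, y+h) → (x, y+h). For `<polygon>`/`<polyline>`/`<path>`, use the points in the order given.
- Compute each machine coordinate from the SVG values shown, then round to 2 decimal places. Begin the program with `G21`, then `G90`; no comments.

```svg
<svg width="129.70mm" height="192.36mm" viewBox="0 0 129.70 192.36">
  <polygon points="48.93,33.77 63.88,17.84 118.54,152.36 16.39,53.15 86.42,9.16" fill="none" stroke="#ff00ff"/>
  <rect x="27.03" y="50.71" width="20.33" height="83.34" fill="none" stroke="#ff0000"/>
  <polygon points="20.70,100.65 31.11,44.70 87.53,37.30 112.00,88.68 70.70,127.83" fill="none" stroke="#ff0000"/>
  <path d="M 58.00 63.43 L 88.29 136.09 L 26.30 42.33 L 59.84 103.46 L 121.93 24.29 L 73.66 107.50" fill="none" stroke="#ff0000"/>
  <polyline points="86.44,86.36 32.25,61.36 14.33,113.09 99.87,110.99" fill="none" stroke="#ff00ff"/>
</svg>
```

viewBox `0 0 129.70 192.36` with mm width/height → 1 unit = 1 mm. Flip: y_m = 192.36 − y_svg.

**Shape 1** — `<polygon>` closed polygon, stroke `#ff00ff` → engrave (S254, F3318). Machine vertices: (48.93,158.59) → (63.88,174.52) → (118.54,40.00) → (16.39,139.21) → (86.42,183.20) → (48.93,158.59). Closed: final G1 returns to the first vertex.

**Shape 2** — `<rect>` rectangle, stroke `#ff0000` → cut (S746, F1563). Machine vertices: (27.03,141.65) → (47.36,141.65) → (47.36,58.31) → (27.03,58.31) → (27.03,141.65). Closed: final G1 returns to the first vertex.

**Shape 3** — `<polygon>` regular polygon, stroke `#ff0000` → cut (S746, F1563). Machine vertices: (20.70,91.71) → (31.11,147.66) → (87.53,155.06) → (112.00,103.68) → (70.70,64.53) → (20.70,91.71). Closed: final G1 returns to the first vertex.

**Shape 4** — `<path>` open polyline, stroke `#ff0000` → cut (S746, F1563). Machine vertices: (58.00,128.93) → (88.29,56.27) → (26.30,150.03) → (59.84,88.90) → (121.93,168.07) → (73.66,84.86). Open path.

**Shape 5** — `<polyline>` open polyline, stroke `#ff00ff` → engrave (S254, F3318). Machine vertices: (86.44,106.00) → (32.25,131.00) → (14.33,79.27) → (99.87,81.37). Open path.

G21
G90
G00 X48.93 Y158.59
M4 S254
G1 X63.88 Y174.52 F3318
G1 X118.54 Y40.00
G1 X16.39 Y139.21
G1 X86.42 Y183.20
G1 X48.93 Y158.59
G00 X27.03 Y141.65
M4 S746
G1 X47.36 Y141.65 F1563
G1 X47.36 Y58.31
G1 X27.03 Y58.31
G1 X27.03 Y141.65
G00 X20.70 Y91.71
M4 S746
G1 X31.11 Y147.66 F1563
G1 X87.53 Y155.06
G1 X112.00 Y103.68
G1 X70.70 Y64.53
G1 X20.70 Y91.71
G00 X58.00 Y128.93
M4 S746
G1 X88.29 Y56.27 F1563
G1 X26.30 Y150.03
G1 X59.84 Y88.90
G1 X121.93 Y168.07
G1 X73.66 Y84.86
G00 X86.44 Y106.00
M4 S254
G1 X32.25 Y131.00 F3318
G1 X14.33 Y79.27
G1 X99.87 Y81.37
M5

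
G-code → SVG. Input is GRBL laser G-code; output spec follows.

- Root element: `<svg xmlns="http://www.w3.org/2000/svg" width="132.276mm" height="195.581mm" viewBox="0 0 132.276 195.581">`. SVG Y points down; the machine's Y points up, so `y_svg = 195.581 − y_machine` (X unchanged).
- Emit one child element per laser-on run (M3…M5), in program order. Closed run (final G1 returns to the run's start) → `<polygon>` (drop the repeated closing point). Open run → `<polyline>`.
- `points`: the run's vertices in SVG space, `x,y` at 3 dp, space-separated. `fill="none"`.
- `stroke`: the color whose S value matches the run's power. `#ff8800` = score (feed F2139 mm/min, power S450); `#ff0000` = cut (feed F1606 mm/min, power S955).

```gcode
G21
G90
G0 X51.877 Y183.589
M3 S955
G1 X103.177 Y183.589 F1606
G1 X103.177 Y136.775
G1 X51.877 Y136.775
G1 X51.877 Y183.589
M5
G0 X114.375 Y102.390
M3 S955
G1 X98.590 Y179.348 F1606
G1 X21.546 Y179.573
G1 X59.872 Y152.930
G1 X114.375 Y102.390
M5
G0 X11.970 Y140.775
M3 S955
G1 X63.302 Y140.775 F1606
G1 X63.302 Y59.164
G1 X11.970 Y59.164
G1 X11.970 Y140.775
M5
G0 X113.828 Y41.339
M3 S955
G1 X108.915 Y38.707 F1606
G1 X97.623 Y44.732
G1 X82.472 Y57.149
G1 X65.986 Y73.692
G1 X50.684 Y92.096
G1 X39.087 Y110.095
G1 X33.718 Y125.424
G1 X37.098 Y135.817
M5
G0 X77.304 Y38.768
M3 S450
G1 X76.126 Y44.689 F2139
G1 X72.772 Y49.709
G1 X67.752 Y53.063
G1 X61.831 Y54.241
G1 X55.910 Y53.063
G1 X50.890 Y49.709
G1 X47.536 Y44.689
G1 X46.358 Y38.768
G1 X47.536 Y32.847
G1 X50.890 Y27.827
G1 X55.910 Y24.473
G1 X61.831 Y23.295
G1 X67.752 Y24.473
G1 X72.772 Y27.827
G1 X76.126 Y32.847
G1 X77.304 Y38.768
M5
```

<svg xmlns="http://www.w3.org/2000/svg" width="132.276mm" height="195.581mm" viewBox="0 0 132.276 195.581">
  <polygon points="51.877,11.992 103.177,11.992 103.177,58.806 51.877,58.806" fill="none" stroke="#ff0000"/>
  <polygon points="114.375,93.191 98.590,16.233 21.546,16.008 59.872,42.651" fill="none" stroke="#ff0000"/>
  <polygon points="11.970,54.806 63.302,54.806 63.302,136.417 11.970,136.417" fill="none" stroke="#ff0000"/>
  <polyline points="113.828,154.242 108.915,156.874 97.623,150.849 82.472,138.432 65.986,121.889 50.684,103.485 39.087,85.486 33.718,70.157 37.098,59.764" fill="none" stroke="#ff0000"/>
  <polygon points="77.304,156.813 76.126,150.892 72.772,145.872 67.752,142.518 61.831,141.340 55.910,142.518 50.890,145.872 47.536,150.892 46.358,156.813 47.536,162.734 50.890,167.754 55.910,171.108 61.831,172.286 67.752,171.108 72.772,167.754 76.126,162.734" fill="none" stroke="#ff8800"/>
</svg>

Each laser-on run becomes one SVG element. Flip Y back into SVG space with y_svg = 195.581 − y_machine.

Run 1: power S955 maps to stroke `#ff0000` (cut). The run returns to its start, so emit a `<polygon>` with points (Y-flipped): 51.877,11.992 103.177,11.992 103.177,58.806 51.877,58.806.

Run 2: power S955 maps to stroke `#ff0000` (cut). The run returns to its start, so emit a `<polygon>` with points (Y-flipped): 114.375,93.191 98.590,16.233 21.546,16.008 59.872,42.651.

Run 3: S955 ⇒ cut layer `#ff0000`. The run returns to its start, so emit a `<polygon>` with points (Y-flipped): 11.970,54.806 63.302,54.806 63.302,136.417 11.970,136.417.

Run 4: the run's S955 means `#ff0000` (cut). The run is open, so emit a `<polyline>` with points (Y-flipped): 113.828,154.242 108.915,156.874 97.623,150.849 82.472,138.432 65.986,121.889 50.684,103.485 39.087,85.486 33.718,70.157 37.098,59.764.

Run 5: S450 ⇒ score layer `#ff8800`. The run returns to its start, so emit a `<polygon>` with points (Y-flipped): 77.304,156.813 76.126,150.892 72.772,145.872 67.752,142.518 61.831,141.340 55.910,142.518 50.890,145.872 47.536,150.892 46.358,156.813 47.536,162.734 50.890,167.754 55.910,171.108 61.831,172.286 67.752,171.108 72.772,167.754 76.126,162.734.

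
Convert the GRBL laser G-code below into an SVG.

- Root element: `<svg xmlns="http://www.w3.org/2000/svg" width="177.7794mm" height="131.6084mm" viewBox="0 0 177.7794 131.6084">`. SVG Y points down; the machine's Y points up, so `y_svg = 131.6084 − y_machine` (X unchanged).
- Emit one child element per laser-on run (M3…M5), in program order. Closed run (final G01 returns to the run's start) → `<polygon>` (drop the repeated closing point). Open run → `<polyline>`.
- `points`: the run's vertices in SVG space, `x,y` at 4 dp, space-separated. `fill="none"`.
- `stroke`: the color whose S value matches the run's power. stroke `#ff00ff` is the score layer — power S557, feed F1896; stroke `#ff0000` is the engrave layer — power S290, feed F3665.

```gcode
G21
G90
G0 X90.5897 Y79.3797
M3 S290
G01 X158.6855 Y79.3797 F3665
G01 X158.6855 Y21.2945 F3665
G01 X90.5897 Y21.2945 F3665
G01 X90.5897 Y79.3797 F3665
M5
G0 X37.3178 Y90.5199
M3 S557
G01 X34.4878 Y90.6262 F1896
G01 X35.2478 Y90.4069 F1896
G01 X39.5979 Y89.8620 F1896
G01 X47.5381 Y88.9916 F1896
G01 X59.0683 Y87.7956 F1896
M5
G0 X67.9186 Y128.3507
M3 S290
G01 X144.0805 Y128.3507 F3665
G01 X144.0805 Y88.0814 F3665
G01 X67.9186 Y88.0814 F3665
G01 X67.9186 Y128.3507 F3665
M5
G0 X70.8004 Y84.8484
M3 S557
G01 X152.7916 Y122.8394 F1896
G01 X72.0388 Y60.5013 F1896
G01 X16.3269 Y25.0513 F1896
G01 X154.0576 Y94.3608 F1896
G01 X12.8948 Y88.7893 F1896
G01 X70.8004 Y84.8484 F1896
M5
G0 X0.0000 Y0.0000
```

Each laser-on run becomes one SVG element. Flip Y back into SVG space with y_svg = 131.6084 − y_machine.

Run 1: power S290 maps to stroke `#ff0000` (engrave). The run returns to its start, so emit a `<polygon>` with points (Y-flipped): 90.5897,52.2287 158.6855,52.2287 158.6855,110.3139 90.5897,110.3139.

Run 2: power S557 maps to stroke `#ff00ff` (score). The run is open, so emit a `<polyline>` with points (Y-flipped): 37.3178,41.0885 34.4878,40.9822 35.2478,41.2015 39.5979,41.7464 47.5381,42.6168 59.0683,43.8128.

Run 3: S290 ⇒ engrave layer `#ff0000`. The run returns to its start, so emit a `<polygon>` with points (Y-flipped): 67.9186,3.2577 144.0805,3.2577 144.0805,43.5270 67.9186,43.5270.

Run 4: the run's S557 means `#ff00ff` (score). The run returns to its start, so emit a `<polygon>` with points (Y-flipped): 70.8004,46.7600 152.7916,8.7690 72.0388,71.1071 16.3269,106.5571 154.0576,37.2476 12.8948,42.8191.

<svg xmlns="http://www.w3.org/2000/svg" width="177.7794mm" height="131.6084mm" viewBox="0 0 177.7794 131.6084">
  <polygon points="90.5897,52.2287 158.6855,52.2287 158.6855,110.3139 90.5897,110.3139" fill="none" stroke="#ff0000"/>
  <polyline points="37.3178,41.0885 34.4878,40.9822 35.2478,41.2015 39.5979,41.7464 47.5381,42.6168 59.0683,43.8128" fill="none" stroke="#ff00ff"/>
  <polygon points="67.9186,3.2577 144.0805,3.2577 144.0805,43.5270 67.9186,43.5270" fill="none" stroke="#ff0000"/>
  <polygon points="70.8004,46.7600 152.7916,8.7690 72.0388,71.1071 16.3269,106.5571 154.0576,37.2476 12.8948,42.8191" fill="none" stroke="#ff00ff"/>
</svg>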